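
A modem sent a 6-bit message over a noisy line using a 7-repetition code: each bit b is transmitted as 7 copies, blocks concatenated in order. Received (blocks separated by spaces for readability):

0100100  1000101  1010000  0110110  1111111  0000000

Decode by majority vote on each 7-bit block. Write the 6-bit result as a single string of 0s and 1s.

Block 1 (0100100): 2 ones → 0
Block 2 (1000101): 3 ones → 0
Block 3 (1010000): 2 ones → 0
Block 4 (0110110): 4 ones → 1
Block 5 (1111111): 7 ones → 1
Block 6 (0000000): 0 ones → 0

000110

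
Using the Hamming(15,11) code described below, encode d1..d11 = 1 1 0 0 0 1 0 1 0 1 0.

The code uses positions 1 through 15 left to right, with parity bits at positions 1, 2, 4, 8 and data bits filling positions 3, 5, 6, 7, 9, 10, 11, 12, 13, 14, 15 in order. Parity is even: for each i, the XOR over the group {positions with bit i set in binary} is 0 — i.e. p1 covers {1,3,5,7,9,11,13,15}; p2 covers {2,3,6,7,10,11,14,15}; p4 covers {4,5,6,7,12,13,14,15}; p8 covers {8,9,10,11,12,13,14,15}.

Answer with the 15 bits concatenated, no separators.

Place data at non-parity positions: p1 p2 1 p4 1 0 0 p8 0 1 0 1 0 1 0
p1 (pos 1,3,5,7,9,11,13,15): XOR of data positions = 1⊕1⊕0⊕0⊕0⊕0⊕0 = 0
p2 (pos 2,3,6,7,10,11,14,15): XOR of data positions = 1⊕0⊕0⊕1⊕0⊕1⊕0 = 1
p4 (pos 4,5,6,7,12,13,14,15): XOR of data positions = 1⊕0⊕0⊕1⊕0⊕1⊕0 = 1
p8 (pos 8,9,10,11,12,13,14,15): XOR of data positions = 0⊕1⊕0⊕1⊕0⊕1⊕0 = 1
Codeword: 011110010101010

011110010101010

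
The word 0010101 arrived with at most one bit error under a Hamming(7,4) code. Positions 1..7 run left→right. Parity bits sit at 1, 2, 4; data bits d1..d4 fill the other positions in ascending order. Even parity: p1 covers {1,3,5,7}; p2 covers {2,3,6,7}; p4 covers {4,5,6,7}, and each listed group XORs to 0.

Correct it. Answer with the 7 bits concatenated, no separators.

s1 (pos 1,3,5,7): 0⊕1⊕1⊕1 = 1
s2 (pos 2,3,6,7): 0⊕1⊕0⊕1 = 0
s4 (pos 4,5,6,7): 0⊕1⊕0⊕1 = 0
Syndrome s4…s1 = 001 → error at position 1.
Flip position 1: 0010101 → 1010101

1010101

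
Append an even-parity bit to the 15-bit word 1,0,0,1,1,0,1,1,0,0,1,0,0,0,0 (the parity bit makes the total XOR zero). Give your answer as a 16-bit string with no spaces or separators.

1001101100100000

XOR of the 15 data bits: 1⊕0⊕0⊕1⊕1⊕0⊕1⊕1⊕0⊕0⊕1⊕0⊕0⊕0⊕0 = 0
Parity bit = 0 (so all 16 bits XOR to 0).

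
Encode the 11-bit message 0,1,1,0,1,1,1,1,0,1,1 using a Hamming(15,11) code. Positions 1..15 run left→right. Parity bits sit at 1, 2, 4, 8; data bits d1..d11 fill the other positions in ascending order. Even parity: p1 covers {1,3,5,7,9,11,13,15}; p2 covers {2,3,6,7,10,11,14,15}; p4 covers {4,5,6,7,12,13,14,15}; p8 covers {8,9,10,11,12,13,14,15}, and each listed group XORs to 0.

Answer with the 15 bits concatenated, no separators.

Place data at non-parity positions: p1 p2 0 p4 1 1 0 p8 1 1 1 1 0 1 1
p1 (pos 1,3,5,7,9,11,13,15): XOR of data positions = 0⊕1⊕0⊕1⊕1⊕0⊕1 = 0
p2 (pos 2,3,6,7,10,11,14,15): XOR of data positions = 0⊕1⊕0⊕1⊕1⊕1⊕1 = 1
p4 (pos 4,5,6,7,12,13,14,15): XOR of data positions = 1⊕1⊕0⊕1⊕0⊕1⊕1 = 1
p8 (pos 8,9,10,11,12,13,14,15): XOR of data positions = 1⊕1⊕1⊕1⊕0⊕1⊕1 = 0
Codeword: 010111001111011

010111001111011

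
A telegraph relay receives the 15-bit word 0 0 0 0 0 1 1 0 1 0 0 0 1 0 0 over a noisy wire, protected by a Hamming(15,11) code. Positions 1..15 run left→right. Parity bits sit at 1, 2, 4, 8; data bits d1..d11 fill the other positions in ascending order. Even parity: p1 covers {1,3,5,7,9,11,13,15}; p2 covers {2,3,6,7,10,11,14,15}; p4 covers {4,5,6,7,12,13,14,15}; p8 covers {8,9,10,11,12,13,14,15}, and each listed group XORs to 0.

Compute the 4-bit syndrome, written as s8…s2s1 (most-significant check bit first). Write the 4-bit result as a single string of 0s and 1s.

s1 (pos 1,3,5,7,9,11,13,15): 0⊕0⊕0⊕1⊕1⊕0⊕1⊕0 = 1
s2 (pos 2,3,6,7,10,11,14,15): 0⊕0⊕1⊕1⊕0⊕0⊕0⊕0 = 0
s4 (pos 4,5,6,7,12,13,14,15): 0⊕0⊕1⊕1⊕0⊕1⊕0⊕0 = 1
s8 (pos 8,9,10,11,12,13,14,15): 0⊕1⊕0⊕0⊕0⊕1⊕0⊕0 = 0
Syndrome s8…s1 = 0101 → error at position 5.

0101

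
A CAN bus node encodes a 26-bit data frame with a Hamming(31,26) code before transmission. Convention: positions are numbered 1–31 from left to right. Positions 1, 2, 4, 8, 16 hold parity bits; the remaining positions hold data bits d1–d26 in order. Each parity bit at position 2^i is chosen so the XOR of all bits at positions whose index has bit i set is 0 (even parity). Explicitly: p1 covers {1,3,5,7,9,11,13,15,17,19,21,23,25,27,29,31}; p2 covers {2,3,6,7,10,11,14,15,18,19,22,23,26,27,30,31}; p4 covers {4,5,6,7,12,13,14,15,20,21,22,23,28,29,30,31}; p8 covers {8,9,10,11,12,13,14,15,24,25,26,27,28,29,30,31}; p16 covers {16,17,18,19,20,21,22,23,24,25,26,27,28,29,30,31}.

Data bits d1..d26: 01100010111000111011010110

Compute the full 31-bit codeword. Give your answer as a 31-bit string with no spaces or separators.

Place data at non-parity positions: p1 p2 0 p4 1 1 0 p8 0 0 1 0 1 1 1 p16 0 0 0 1 1 1 0 1 1 0 1 0 1 1 0
p1 (pos 1,3,5,7,9,11,13,15,17,19,21,23,25,27,29,31): XOR of data positions = 0⊕1⊕0⊕0⊕1⊕1⊕1⊕0⊕0⊕1⊕0⊕1⊕1⊕1⊕0 = 0
p2 (pos 2,3,6,7,10,11,14,15,18,19,22,23,26,27,30,31): XOR of data positions = 0⊕1⊕0⊕0⊕1⊕1⊕1⊕0⊕0⊕1⊕0⊕0⊕1⊕1⊕0 = 1
p4 (pos 4,5,6,7,12,13,14,15,20,21,22,23,28,29,30,31): XOR of data positions = 1⊕1⊕0⊕0⊕1⊕1⊕1⊕1⊕1⊕1⊕0⊕0⊕1⊕1⊕0 = 0
p8 (pos 8,9,10,11,12,13,14,15,24,25,26,27,28,29,30,31): XOR of data positions = 0⊕0⊕1⊕0⊕1⊕1⊕1⊕1⊕1⊕0⊕1⊕0⊕1⊕1⊕0 = 1
p16 (pos 16,17,18,19,20,21,22,23,24,25,26,27,28,29,30,31): XOR of data positions = 0⊕0⊕0⊕1⊕1⊕1⊕0⊕1⊕1⊕0⊕1⊕0⊕1⊕1⊕0 = 0
Codeword: 0100110100101110000111011010110

0100110100101110000111011010110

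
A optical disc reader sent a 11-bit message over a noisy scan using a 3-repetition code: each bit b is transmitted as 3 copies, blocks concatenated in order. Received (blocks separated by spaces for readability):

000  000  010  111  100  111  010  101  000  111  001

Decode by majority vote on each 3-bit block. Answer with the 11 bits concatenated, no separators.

Block 1 (000): 0 ones → 0
Block 2 (000): 0 ones → 0
Block 3 (010): 1 one → 0
Block 4 (111): 3 ones → 1
Block 5 (100): 1 one → 0
Block 6 (111): 3 ones → 1
Block 7 (010): 1 one → 0
Block 8 (101): 2 ones → 1
Block 9 (000): 0 ones → 0
Block 10 (111): 3 ones → 1
Block 11 (001): 1 one → 0

00010101010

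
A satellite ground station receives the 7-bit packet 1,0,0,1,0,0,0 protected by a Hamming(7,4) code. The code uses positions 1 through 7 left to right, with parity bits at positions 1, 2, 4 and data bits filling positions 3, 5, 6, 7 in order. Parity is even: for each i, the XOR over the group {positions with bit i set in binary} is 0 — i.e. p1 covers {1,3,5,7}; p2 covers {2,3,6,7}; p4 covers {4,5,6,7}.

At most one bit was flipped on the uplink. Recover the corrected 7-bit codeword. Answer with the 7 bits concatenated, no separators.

s1 (pos 1,3,5,7): 1⊕0⊕0⊕0 = 1
s2 (pos 2,3,6,7): 0⊕0⊕0⊕0 = 0
s4 (pos 4,5,6,7): 1⊕0⊕0⊕0 = 1
Syndrome s4…s1 = 101 → error at position 5.
Flip position 5: 1001000 → 1001100

1001100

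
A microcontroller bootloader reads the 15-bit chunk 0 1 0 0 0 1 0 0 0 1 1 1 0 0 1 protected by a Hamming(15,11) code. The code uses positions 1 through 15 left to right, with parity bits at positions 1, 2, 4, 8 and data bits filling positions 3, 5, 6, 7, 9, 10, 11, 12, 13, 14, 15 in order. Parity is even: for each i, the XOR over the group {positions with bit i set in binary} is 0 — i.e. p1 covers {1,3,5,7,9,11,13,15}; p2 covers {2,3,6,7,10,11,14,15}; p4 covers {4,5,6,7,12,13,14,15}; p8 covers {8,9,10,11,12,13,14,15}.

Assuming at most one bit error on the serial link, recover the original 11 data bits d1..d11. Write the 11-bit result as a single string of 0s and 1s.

00000111001

s1 (pos 1,3,5,7,9,11,13,15): 0⊕0⊕0⊕0⊕0⊕1⊕0⊕1 = 0
s2 (pos 2,3,6,7,10,11,14,15): 1⊕0⊕1⊕0⊕1⊕1⊕0⊕1 = 1
s4 (pos 4,5,6,7,12,13,14,15): 0⊕0⊕1⊕0⊕1⊕0⊕0⊕1 = 1
s8 (pos 8,9,10,11,12,13,14,15): 0⊕0⊕1⊕1⊕1⊕0⊕0⊕1 = 0
Syndrome s8…s1 = 0110 → error at position 6.
Flip position 6: 010001000111001 → 010000000111001
Read data bits from positions 3,5,6,7,9,10,11,12,13,14,15: 00000111001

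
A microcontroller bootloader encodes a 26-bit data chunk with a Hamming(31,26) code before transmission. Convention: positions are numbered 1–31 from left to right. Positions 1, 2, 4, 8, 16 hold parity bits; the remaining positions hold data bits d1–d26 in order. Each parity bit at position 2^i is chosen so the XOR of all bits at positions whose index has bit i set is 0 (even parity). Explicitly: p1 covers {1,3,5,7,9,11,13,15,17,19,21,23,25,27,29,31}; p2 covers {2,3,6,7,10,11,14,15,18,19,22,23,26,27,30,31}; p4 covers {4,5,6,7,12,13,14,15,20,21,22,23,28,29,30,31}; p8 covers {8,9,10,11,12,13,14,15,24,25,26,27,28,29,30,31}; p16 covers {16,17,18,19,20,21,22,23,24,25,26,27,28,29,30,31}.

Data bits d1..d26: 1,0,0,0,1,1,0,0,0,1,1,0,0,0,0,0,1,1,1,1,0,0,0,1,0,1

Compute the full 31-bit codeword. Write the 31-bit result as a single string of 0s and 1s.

Place data at non-parity positions: p1 p2 1 p4 0 0 0 p8 1 1 0 0 0 1 1 p16 0 0 0 0 0 1 1 1 1 0 0 0 1 0 1
p1 (pos 1,3,5,7,9,11,13,15,17,19,21,23,25,27,29,31): XOR of data positions = 1⊕0⊕0⊕1⊕0⊕0⊕1⊕0⊕0⊕0⊕1⊕1⊕0⊕1⊕1 = 1
p2 (pos 2,3,6,7,10,11,14,15,18,19,22,23,26,27,30,31): XOR of data positions = 1⊕0⊕0⊕1⊕0⊕1⊕1⊕0⊕0⊕1⊕1⊕0⊕0⊕0⊕1 = 1
p4 (pos 4,5,6,7,12,13,14,15,20,21,22,23,28,29,30,31): XOR of data positions = 0⊕0⊕0⊕0⊕0⊕1⊕1⊕0⊕0⊕1⊕1⊕0⊕1⊕0⊕1 = 0
p8 (pos 8,9,10,11,12,13,14,15,24,25,26,27,28,29,30,31): XOR of data positions = 1⊕1⊕0⊕0⊕0⊕1⊕1⊕1⊕1⊕0⊕0⊕0⊕1⊕0⊕1 = 0
p16 (pos 16,17,18,19,20,21,22,23,24,25,26,27,28,29,30,31): XOR of data positions = 0⊕0⊕0⊕0⊕0⊕1⊕1⊕1⊕1⊕0⊕0⊕0⊕1⊕0⊕1 = 0
Codeword: 1110000011000110000001111000101

1110000011000110000001111000101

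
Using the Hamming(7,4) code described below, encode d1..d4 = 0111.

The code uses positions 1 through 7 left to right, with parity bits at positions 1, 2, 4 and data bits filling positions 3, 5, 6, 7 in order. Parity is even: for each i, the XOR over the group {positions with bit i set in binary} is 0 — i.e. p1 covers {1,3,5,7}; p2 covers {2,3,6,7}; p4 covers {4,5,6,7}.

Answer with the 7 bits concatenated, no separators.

Place data at non-parity positions: p1 p2 0 p4 1 1 1
p1 (pos 1,3,5,7): XOR of data positions = 0⊕1⊕1 = 0
p2 (pos 2,3,6,7): XOR of data positions = 0⊕1⊕1 = 0
p4 (pos 4,5,6,7): XOR of data positions = 1⊕1⊕1 = 1
Codeword: 0001111

0001111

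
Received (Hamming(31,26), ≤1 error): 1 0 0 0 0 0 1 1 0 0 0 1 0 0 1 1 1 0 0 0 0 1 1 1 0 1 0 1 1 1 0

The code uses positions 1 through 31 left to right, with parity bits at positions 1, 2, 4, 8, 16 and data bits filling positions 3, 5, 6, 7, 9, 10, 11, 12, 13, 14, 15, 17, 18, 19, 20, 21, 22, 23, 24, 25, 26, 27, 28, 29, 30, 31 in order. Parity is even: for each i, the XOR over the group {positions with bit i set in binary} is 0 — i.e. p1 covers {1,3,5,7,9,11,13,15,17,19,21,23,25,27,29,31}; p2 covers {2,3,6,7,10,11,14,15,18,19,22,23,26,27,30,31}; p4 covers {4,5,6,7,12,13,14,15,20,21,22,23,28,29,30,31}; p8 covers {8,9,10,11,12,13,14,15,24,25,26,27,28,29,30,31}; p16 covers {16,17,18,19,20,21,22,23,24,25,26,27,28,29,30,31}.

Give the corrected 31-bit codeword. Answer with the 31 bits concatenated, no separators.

1000001100010010100001110101110

s1 (pos 1,3,5,7,9,11,13,15,17,19,21,23,25,27,29,31): 1⊕0⊕0⊕1⊕0⊕0⊕0⊕1⊕1⊕0⊕0⊕1⊕0⊕0⊕1⊕0 = 0
s2 (pos 2,3,6,7,10,11,14,15,18,19,22,23,26,27,30,31): 0⊕0⊕0⊕1⊕0⊕0⊕0⊕1⊕0⊕0⊕1⊕1⊕1⊕0⊕1⊕0 = 0
s4 (pos 4,5,6,7,12,13,14,15,20,21,22,23,28,29,30,31): 0⊕0⊕0⊕1⊕1⊕0⊕0⊕1⊕0⊕0⊕1⊕1⊕1⊕1⊕1⊕0 = 0
s8 (pos 8,9,10,11,12,13,14,15,24,25,26,27,28,29,30,31): 1⊕0⊕0⊕0⊕1⊕0⊕0⊕1⊕1⊕0⊕1⊕0⊕1⊕1⊕1⊕0 = 0
s16 (pos 16,17,18,19,20,21,22,23,24,25,26,27,28,29,30,31): 1⊕1⊕0⊕0⊕0⊕0⊕1⊕1⊕1⊕0⊕1⊕0⊕1⊕1⊕1⊕0 = 1
Syndrome s16…s1 = 10000 → error at position 16.
Flip position 16: 1000001100010011100001110101110 → 1000001100010010100001110101110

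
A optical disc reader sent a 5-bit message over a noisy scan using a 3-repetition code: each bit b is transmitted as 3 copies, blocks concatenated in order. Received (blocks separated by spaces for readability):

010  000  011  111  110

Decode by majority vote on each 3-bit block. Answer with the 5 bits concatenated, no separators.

Block 1 (010): 1 one → 0
Block 2 (000): 0 ones → 0
Block 3 (011): 2 ones → 1
Block 4 (111): 3 ones → 1
Block 5 (110): 2 ones → 1

00111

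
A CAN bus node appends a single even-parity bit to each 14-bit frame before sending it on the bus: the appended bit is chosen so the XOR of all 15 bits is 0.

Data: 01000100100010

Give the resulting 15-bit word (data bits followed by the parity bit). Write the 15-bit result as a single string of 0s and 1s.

XOR of the 14 data bits: 0⊕1⊕0⊕0⊕0⊕1⊕0⊕0⊕1⊕0⊕0⊕0⊕1⊕0 = 0
Parity bit = 0 (so all 15 bits XOR to 0).

010001001000100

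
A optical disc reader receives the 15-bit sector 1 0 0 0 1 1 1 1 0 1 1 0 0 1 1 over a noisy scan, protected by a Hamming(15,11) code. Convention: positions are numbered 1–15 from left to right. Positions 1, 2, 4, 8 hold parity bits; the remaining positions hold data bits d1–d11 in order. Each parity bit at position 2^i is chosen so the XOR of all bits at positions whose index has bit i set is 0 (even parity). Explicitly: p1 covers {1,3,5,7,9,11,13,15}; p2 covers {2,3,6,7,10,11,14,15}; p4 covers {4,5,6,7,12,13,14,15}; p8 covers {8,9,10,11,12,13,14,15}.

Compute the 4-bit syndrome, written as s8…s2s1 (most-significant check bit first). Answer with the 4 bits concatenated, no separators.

1101

s1 (pos 1,3,5,7,9,11,13,15): 1⊕0⊕1⊕1⊕0⊕1⊕0⊕1 = 1
s2 (pos 2,3,6,7,10,11,14,15): 0⊕0⊕1⊕1⊕1⊕1⊕1⊕1 = 0
s4 (pos 4,5,6,7,12,13,14,15): 0⊕1⊕1⊕1⊕0⊕0⊕1⊕1 = 1
s8 (pos 8,9,10,11,12,13,14,15): 1⊕0⊕1⊕1⊕0⊕0⊕1⊕1 = 1
Syndrome s8…s1 = 1101 → error at position 13.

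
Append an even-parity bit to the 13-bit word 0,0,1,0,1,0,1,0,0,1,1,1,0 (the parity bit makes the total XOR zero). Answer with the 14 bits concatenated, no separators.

00101010011100

XOR of the 13 data bits: 0⊕0⊕1⊕0⊕1⊕0⊕1⊕0⊕0⊕1⊕1⊕1⊕0 = 0
Parity bit = 0 (so all 14 bits XOR to 0).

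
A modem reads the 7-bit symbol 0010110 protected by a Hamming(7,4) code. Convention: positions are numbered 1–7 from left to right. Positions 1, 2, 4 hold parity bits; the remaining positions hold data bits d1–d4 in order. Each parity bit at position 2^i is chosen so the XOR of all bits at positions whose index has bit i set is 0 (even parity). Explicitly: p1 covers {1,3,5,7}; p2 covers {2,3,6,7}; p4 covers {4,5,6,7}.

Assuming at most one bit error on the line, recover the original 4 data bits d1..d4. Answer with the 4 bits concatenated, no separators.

s1 (pos 1,3,5,7): 0⊕1⊕1⊕0 = 0
s2 (pos 2,3,6,7): 0⊕1⊕1⊕0 = 0
s4 (pos 4,5,6,7): 0⊕1⊕1⊕0 = 0
Syndrome s4…s1 = 000 → no error.
Read data bits from positions 3,5,6,7: 1110

1110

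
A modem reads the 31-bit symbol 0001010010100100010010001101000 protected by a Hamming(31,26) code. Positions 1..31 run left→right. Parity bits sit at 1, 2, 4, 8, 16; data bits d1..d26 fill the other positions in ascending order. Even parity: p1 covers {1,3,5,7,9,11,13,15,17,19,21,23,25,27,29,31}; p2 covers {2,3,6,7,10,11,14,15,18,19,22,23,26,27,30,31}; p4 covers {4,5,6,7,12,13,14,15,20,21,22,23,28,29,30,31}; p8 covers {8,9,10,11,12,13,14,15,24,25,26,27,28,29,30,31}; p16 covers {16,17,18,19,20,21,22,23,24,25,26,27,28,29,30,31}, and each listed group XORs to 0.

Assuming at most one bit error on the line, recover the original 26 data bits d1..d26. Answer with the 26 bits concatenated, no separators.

s1 (pos 1,3,5,7,9,11,13,15,17,19,21,23,25,27,29,31): 0⊕0⊕0⊕0⊕1⊕1⊕0⊕0⊕0⊕0⊕1⊕0⊕1⊕0⊕0⊕0 = 0
s2 (pos 2,3,6,7,10,11,14,15,18,19,22,23,26,27,30,31): 0⊕0⊕1⊕0⊕0⊕1⊕1⊕0⊕1⊕0⊕0⊕0⊕1⊕0⊕0⊕0 = 1
s4 (pos 4,5,6,7,12,13,14,15,20,21,22,23,28,29,30,31): 1⊕0⊕1⊕0⊕0⊕0⊕1⊕0⊕0⊕1⊕0⊕0⊕1⊕0⊕0⊕0 = 1
s8 (pos 8,9,10,11,12,13,14,15,24,25,26,27,28,29,30,31): 0⊕1⊕0⊕1⊕0⊕0⊕1⊕0⊕0⊕1⊕1⊕0⊕1⊕0⊕0⊕0 = 0
s16 (pos 16,17,18,19,20,21,22,23,24,25,26,27,28,29,30,31): 0⊕0⊕1⊕0⊕0⊕1⊕0⊕0⊕0⊕1⊕1⊕0⊕1⊕0⊕0⊕0 = 1
Syndrome s16…s1 = 10110 → error at position 22.
Flip position 22: 0001010010100100010010001101000 → 0001010010100100010011001101000
Read data bits from positions 3,5,6,7,9,10,11,12,13,14,15,17,18,19,20,21,22,23,24,25,26,27,28,29,30,31: 00101010010010011001101000

00101010010010011001101000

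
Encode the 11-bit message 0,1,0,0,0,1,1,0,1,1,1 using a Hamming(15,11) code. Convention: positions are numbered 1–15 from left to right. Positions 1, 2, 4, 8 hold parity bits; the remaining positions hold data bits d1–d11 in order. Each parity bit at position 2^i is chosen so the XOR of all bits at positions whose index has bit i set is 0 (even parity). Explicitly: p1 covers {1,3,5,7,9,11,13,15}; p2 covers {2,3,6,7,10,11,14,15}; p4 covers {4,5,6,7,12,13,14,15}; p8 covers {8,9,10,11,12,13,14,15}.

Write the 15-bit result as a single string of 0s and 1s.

Place data at non-parity positions: p1 p2 0 p4 1 0 0 p8 0 1 1 0 1 1 1
p1 (pos 1,3,5,7,9,11,13,15): XOR of data positions = 0⊕1⊕0⊕0⊕1⊕1⊕1 = 0
p2 (pos 2,3,6,7,10,11,14,15): XOR of data positions = 0⊕0⊕0⊕1⊕1⊕1⊕1 = 0
p4 (pos 4,5,6,7,12,13,14,15): XOR of data positions = 1⊕0⊕0⊕0⊕1⊕1⊕1 = 0
p8 (pos 8,9,10,11,12,13,14,15): XOR of data positions = 0⊕1⊕1⊕0⊕1⊕1⊕1 = 1
Codeword: 000010010110111

000010010110111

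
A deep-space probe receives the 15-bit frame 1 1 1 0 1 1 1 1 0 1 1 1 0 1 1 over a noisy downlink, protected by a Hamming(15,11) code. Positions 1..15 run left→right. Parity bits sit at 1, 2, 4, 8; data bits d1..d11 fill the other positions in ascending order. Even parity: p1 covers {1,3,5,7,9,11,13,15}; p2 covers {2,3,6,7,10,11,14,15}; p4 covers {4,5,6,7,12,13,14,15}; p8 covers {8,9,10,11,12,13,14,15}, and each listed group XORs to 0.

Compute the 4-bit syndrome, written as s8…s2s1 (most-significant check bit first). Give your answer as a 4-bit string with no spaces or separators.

0000

s1 (pos 1,3,5,7,9,11,13,15): 1⊕1⊕1⊕1⊕0⊕1⊕0⊕1 = 0
s2 (pos 2,3,6,7,10,11,14,15): 1⊕1⊕1⊕1⊕1⊕1⊕1⊕1 = 0
s4 (pos 4,5,6,7,12,13,14,15): 0⊕1⊕1⊕1⊕1⊕0⊕1⊕1 = 0
s8 (pos 8,9,10,11,12,13,14,15): 1⊕0⊕1⊕1⊕1⊕0⊕1⊕1 = 0
Syndrome s8…s1 = 0000 → no error.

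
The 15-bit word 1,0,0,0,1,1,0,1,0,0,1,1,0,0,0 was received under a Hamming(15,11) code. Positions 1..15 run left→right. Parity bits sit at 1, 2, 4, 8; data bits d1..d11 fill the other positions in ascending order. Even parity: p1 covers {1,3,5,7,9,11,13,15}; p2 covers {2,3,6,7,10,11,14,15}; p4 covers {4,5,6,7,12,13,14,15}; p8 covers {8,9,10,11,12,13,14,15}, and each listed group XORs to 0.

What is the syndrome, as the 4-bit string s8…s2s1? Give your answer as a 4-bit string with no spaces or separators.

1101

s1 (pos 1,3,5,7,9,11,13,15): 1⊕0⊕1⊕0⊕0⊕1⊕0⊕0 = 1
s2 (pos 2,3,6,7,10,11,14,15): 0⊕0⊕1⊕0⊕0⊕1⊕0⊕0 = 0
s4 (pos 4,5,6,7,12,13,14,15): 0⊕1⊕1⊕0⊕1⊕0⊕0⊕0 = 1
s8 (pos 8,9,10,11,12,13,14,15): 1⊕0⊕0⊕1⊕1⊕0⊕0⊕0 = 1
Syndrome s8…s1 = 1101 → error at position 13.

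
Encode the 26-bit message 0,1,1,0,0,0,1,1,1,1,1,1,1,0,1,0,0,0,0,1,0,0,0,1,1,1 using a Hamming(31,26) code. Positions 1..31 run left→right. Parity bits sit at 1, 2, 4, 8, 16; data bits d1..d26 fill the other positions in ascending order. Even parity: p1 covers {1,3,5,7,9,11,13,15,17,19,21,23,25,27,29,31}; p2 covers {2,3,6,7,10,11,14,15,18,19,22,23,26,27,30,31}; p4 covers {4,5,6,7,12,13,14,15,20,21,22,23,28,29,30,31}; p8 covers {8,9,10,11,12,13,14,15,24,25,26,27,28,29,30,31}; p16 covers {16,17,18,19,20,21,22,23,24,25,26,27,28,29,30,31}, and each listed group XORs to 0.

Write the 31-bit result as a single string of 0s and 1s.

0100110100111111110100001000111

Place data at non-parity positions: p1 p2 0 p4 1 1 0 p8 0 0 1 1 1 1 1 p16 1 1 0 1 0 0 0 0 1 0 0 0 1 1 1
p1 (pos 1,3,5,7,9,11,13,15,17,19,21,23,25,27,29,31): XOR of data positions = 0⊕1⊕0⊕0⊕1⊕1⊕1⊕1⊕0⊕0⊕0⊕1⊕0⊕1⊕1 = 0
p2 (pos 2,3,6,7,10,11,14,15,18,19,22,23,26,27,30,31): XOR of data positions = 0⊕1⊕0⊕0⊕1⊕1⊕1⊕1⊕0⊕0⊕0⊕0⊕0⊕1⊕1 = 1
p4 (pos 4,5,6,7,12,13,14,15,20,21,22,23,28,29,30,31): XOR of data positions = 1⊕1⊕0⊕1⊕1⊕1⊕1⊕1⊕0⊕0⊕0⊕0⊕1⊕1⊕1 = 0
p8 (pos 8,9,10,11,12,13,14,15,24,25,26,27,28,29,30,31): XOR of data positions = 0⊕0⊕1⊕1⊕1⊕1⊕1⊕0⊕1⊕0⊕0⊕0⊕1⊕1⊕1 = 1
p16 (pos 16,17,18,19,20,21,22,23,24,25,26,27,28,29,30,31): XOR of data positions = 1⊕1⊕0⊕1⊕0⊕0⊕0⊕0⊕1⊕0⊕0⊕0⊕1⊕1⊕1 = 1
Codeword: 0100110100111111110100001000111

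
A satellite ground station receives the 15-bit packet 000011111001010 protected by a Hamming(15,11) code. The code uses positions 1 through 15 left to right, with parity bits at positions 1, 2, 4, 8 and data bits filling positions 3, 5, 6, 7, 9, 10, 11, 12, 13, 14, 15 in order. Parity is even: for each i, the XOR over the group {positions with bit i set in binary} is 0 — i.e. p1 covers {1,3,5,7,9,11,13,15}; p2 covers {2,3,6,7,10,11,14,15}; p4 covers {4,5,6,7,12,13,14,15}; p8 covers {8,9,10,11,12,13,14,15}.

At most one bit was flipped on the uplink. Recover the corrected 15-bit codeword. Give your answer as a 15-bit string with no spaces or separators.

000011011001010

s1 (pos 1,3,5,7,9,11,13,15): 0⊕0⊕1⊕1⊕1⊕0⊕0⊕0 = 1
s2 (pos 2,3,6,7,10,11,14,15): 0⊕0⊕1⊕1⊕0⊕0⊕1⊕0 = 1
s4 (pos 4,5,6,7,12,13,14,15): 0⊕1⊕1⊕1⊕1⊕0⊕1⊕0 = 1
s8 (pos 8,9,10,11,12,13,14,15): 1⊕1⊕0⊕0⊕1⊕0⊕1⊕0 = 0
Syndrome s8…s1 = 0111 → error at position 7.
Flip position 7: 000011111001010 → 000011011001010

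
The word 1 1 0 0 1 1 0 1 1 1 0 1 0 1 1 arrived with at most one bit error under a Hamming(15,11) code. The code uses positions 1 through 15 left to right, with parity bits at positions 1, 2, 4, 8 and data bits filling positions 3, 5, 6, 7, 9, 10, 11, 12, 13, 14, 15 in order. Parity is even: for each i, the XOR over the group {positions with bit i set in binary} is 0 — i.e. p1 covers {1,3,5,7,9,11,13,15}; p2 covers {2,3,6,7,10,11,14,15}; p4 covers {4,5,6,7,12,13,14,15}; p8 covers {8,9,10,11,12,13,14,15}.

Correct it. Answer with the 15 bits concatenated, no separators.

s1 (pos 1,3,5,7,9,11,13,15): 1⊕0⊕1⊕0⊕1⊕0⊕0⊕1 = 0
s2 (pos 2,3,6,7,10,11,14,15): 1⊕0⊕1⊕0⊕1⊕0⊕1⊕1 = 1
s4 (pos 4,5,6,7,12,13,14,15): 0⊕1⊕1⊕0⊕1⊕0⊕1⊕1 = 1
s8 (pos 8,9,10,11,12,13,14,15): 1⊕1⊕1⊕0⊕1⊕0⊕1⊕1 = 0
Syndrome s8…s1 = 0110 → error at position 6.
Flip position 6: 110011011101011 → 110010011101011

110010011101011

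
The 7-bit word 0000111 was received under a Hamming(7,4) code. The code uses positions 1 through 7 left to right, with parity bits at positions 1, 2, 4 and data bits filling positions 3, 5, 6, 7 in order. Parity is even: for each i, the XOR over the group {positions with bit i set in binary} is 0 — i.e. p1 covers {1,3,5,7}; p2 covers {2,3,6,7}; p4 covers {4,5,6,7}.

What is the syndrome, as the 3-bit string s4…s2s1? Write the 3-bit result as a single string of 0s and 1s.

s1 (pos 1,3,5,7): 0⊕0⊕1⊕1 = 0
s2 (pos 2,3,6,7): 0⊕0⊕1⊕1 = 0
s4 (pos 4,5,6,7): 0⊕1⊕1⊕1 = 1
Syndrome s4…s1 = 100 → error at position 4.

100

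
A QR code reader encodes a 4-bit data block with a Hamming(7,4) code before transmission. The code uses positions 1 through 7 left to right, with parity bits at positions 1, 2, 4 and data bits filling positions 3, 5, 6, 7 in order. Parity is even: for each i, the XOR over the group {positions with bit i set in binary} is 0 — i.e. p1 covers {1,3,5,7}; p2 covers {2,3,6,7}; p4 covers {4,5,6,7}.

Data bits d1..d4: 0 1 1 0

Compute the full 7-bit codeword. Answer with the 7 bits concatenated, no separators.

Place data at non-parity positions: p1 p2 0 p4 1 1 0
p1 (pos 1,3,5,7): XOR of data positions = 0⊕1⊕0 = 1
p2 (pos 2,3,6,7): XOR of data positions = 0⊕1⊕0 = 1
p4 (pos 4,5,6,7): XOR of data positions = 1⊕1⊕0 = 0
Codeword: 1100110

1100110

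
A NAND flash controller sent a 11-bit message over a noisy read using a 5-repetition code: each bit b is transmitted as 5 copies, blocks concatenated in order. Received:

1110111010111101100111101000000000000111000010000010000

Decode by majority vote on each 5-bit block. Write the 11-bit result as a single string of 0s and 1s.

11111001000

Block 1 (11101): 4 ones → 1
Block 2 (11010): 3 ones → 1
Block 3 (11110): 4 ones → 1
Block 4 (11001): 3 ones → 1
Block 5 (11101): 4 ones → 1
Block 6 (00000): 0 ones → 0
Block 7 (00000): 0 ones → 0
Block 8 (00111): 3 ones → 1
Block 9 (00001): 1 one → 0
Block 10 (00000): 0 ones → 0
Block 11 (10000): 1 one → 0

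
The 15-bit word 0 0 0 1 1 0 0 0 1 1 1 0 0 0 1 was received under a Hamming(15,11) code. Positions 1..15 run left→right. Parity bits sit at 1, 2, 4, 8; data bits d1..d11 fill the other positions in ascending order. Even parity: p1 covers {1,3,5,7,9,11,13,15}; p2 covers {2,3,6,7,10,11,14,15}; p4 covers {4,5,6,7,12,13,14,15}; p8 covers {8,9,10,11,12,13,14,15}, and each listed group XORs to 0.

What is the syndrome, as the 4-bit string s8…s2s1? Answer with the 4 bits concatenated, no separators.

0110

s1 (pos 1,3,5,7,9,11,13,15): 0⊕0⊕1⊕0⊕1⊕1⊕0⊕1 = 0
s2 (pos 2,3,6,7,10,11,14,15): 0⊕0⊕0⊕0⊕1⊕1⊕0⊕1 = 1
s4 (pos 4,5,6,7,12,13,14,15): 1⊕1⊕0⊕0⊕0⊕0⊕0⊕1 = 1
s8 (pos 8,9,10,11,12,13,14,15): 0⊕1⊕1⊕1⊕0⊕0⊕0⊕1 = 0
Syndrome s8…s1 = 0110 → error at position 6.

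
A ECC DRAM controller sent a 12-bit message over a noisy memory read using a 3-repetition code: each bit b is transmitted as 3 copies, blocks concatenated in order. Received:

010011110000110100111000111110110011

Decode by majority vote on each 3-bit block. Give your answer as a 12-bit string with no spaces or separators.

011010101111

Block 1 (010): 1 one → 0
Block 2 (011): 2 ones → 1
Block 3 (110): 2 ones → 1
Block 4 (000): 0 ones → 0
Block 5 (110): 2 ones → 1
Block 6 (100): 1 one → 0
Block 7 (111): 3 ones → 1
Block 8 (000): 0 ones → 0
Block 9 (111): 3 ones → 1
Block 10 (110): 2 ones → 1
Block 11 (110): 2 ones → 1
Block 12 (011): 2 ones → 1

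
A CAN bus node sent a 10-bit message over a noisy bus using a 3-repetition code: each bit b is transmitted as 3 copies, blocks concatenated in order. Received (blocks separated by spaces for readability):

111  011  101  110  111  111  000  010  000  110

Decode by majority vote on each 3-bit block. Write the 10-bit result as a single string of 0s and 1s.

Block 1 (111): 3 ones → 1
Block 2 (011): 2 ones → 1
Block 3 (101): 2 ones → 1
Block 4 (110): 2 ones → 1
Block 5 (111): 3 ones → 1
Block 6 (111): 3 ones → 1
Block 7 (000): 0 ones → 0
Block 8 (010): 1 one → 0
Block 9 (000): 0 ones → 0
Block 10 (110): 2 ones → 1

1111110001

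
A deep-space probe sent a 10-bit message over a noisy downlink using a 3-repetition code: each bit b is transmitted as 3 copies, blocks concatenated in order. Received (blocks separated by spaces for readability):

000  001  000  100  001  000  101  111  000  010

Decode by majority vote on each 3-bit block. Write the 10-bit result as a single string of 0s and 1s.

Block 1 (000): 0 ones → 0
Block 2 (001): 1 one → 0
Block 3 (000): 0 ones → 0
Block 4 (100): 1 one → 0
Block 5 (001): 1 one → 0
Block 6 (000): 0 ones → 0
Block 7 (101): 2 ones → 1
Block 8 (111): 3 ones → 1
Block 9 (000): 0 ones → 0
Block 10 (010): 1 one → 0

0000001100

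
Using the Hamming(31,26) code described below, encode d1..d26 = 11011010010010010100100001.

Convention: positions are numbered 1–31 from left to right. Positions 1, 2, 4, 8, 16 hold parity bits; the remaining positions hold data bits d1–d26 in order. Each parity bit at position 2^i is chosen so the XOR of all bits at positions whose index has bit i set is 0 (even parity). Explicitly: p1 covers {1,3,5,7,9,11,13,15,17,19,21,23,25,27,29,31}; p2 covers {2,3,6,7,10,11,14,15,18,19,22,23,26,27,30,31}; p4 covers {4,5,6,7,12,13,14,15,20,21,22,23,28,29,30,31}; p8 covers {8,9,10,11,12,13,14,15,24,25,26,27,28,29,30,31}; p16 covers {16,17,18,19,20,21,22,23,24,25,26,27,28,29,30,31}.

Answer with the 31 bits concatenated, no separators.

0010101110100101010010100100001

Place data at non-parity positions: p1 p2 1 p4 1 0 1 p8 1 0 1 0 0 1 0 p16 0 1 0 0 1 0 1 0 0 1 0 0 0 0 1
p1 (pos 1,3,5,7,9,11,13,15,17,19,21,23,25,27,29,31): XOR of data positions = 1⊕1⊕1⊕1⊕1⊕0⊕0⊕0⊕0⊕1⊕1⊕0⊕0⊕0⊕1 = 0
p2 (pos 2,3,6,7,10,11,14,15,18,19,22,23,26,27,30,31): XOR of data positions = 1⊕0⊕1⊕0⊕1⊕1⊕0⊕1⊕0⊕0⊕1⊕1⊕0⊕0⊕1 = 0
p4 (pos 4,5,6,7,12,13,14,15,20,21,22,23,28,29,30,31): XOR of data positions = 1⊕0⊕1⊕0⊕0⊕1⊕0⊕0⊕1⊕0⊕1⊕0⊕0⊕0⊕1 = 0
p8 (pos 8,9,10,11,12,13,14,15,24,25,26,27,28,29,30,31): XOR of data positions = 1⊕0⊕1⊕0⊕0⊕1⊕0⊕0⊕0⊕1⊕0⊕0⊕0⊕0⊕1 = 1
p16 (pos 16,17,18,19,20,21,22,23,24,25,26,27,28,29,30,31): XOR of data positions = 0⊕1⊕0⊕0⊕1⊕0⊕1⊕0⊕0⊕1⊕0⊕0⊕0⊕0⊕1 = 1
Codeword: 0010101110100101010010100100001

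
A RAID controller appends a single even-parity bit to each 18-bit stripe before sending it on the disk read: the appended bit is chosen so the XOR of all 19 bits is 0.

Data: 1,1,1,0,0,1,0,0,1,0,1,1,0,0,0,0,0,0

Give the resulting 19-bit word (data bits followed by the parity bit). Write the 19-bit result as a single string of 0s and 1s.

XOR of the 18 data bits: 1⊕1⊕1⊕0⊕0⊕1⊕0⊕0⊕1⊕0⊕1⊕1⊕0⊕0⊕0⊕0⊕0⊕0 = 1
Parity bit = 1 (so all 19 bits XOR to 0).

1110010010110000001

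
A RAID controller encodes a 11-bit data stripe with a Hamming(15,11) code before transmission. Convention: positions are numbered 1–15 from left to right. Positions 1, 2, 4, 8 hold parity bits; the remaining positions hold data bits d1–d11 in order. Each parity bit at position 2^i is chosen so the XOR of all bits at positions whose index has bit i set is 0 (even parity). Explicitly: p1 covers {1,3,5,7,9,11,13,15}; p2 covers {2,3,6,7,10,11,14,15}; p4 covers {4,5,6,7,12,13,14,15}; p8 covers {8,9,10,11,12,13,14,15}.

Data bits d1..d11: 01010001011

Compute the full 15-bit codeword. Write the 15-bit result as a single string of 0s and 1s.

Place data at non-parity positions: p1 p2 0 p4 1 0 1 p8 0 0 0 1 0 1 1
p1 (pos 1,3,5,7,9,11,13,15): XOR of data positions = 0⊕1⊕1⊕0⊕0⊕0⊕1 = 1
p2 (pos 2,3,6,7,10,11,14,15): XOR of data positions = 0⊕0⊕1⊕0⊕0⊕1⊕1 = 1
p4 (pos 4,5,6,7,12,13,14,15): XOR of data positions = 1⊕0⊕1⊕1⊕0⊕1⊕1 = 1
p8 (pos 8,9,10,11,12,13,14,15): XOR of data positions = 0⊕0⊕0⊕1⊕0⊕1⊕1 = 1
Codeword: 110110110001011

110110110001011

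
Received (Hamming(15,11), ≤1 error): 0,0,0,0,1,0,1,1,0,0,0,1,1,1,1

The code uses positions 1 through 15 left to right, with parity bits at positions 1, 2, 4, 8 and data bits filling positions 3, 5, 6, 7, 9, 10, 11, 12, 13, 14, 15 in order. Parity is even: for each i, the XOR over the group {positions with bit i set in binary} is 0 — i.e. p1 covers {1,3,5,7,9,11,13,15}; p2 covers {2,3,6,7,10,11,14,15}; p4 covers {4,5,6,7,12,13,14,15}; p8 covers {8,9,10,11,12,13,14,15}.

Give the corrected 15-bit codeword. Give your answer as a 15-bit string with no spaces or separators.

s1 (pos 1,3,5,7,9,11,13,15): 0⊕0⊕1⊕1⊕0⊕0⊕1⊕1 = 0
s2 (pos 2,3,6,7,10,11,14,15): 0⊕0⊕0⊕1⊕0⊕0⊕1⊕1 = 1
s4 (pos 4,5,6,7,12,13,14,15): 0⊕1⊕0⊕1⊕1⊕1⊕1⊕1 = 0
s8 (pos 8,9,10,11,12,13,14,15): 1⊕0⊕0⊕0⊕1⊕1⊕1⊕1 = 1
Syndrome s8…s1 = 1010 → error at position 10.
Flip position 10: 000010110001111 → 000010110101111

000010110101111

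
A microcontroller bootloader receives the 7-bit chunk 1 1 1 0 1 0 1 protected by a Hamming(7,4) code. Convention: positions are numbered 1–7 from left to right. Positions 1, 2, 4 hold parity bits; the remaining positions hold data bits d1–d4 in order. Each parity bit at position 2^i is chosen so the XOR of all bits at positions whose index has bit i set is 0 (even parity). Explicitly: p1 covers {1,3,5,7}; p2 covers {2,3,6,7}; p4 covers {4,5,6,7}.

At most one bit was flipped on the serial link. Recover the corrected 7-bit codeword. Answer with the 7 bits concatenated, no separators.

1010101

s1 (pos 1,3,5,7): 1⊕1⊕1⊕1 = 0
s2 (pos 2,3,6,7): 1⊕1⊕0⊕1 = 1
s4 (pos 4,5,6,7): 0⊕1⊕0⊕1 = 0
Syndrome s4…s1 = 010 → error at position 2.
Flip position 2: 1110101 → 1010101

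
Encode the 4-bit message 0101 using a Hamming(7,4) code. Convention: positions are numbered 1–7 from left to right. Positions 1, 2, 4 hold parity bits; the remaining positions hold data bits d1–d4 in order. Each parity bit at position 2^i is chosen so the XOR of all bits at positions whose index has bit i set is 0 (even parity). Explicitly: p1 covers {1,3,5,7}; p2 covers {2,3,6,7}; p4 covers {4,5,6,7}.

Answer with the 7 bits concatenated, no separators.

0100101

Place data at non-parity positions: p1 p2 0 p4 1 0 1
p1 (pos 1,3,5,7): XOR of data positions = 0⊕1⊕1 = 0
p2 (pos 2,3,6,7): XOR of data positions = 0⊕0⊕1 = 1
p4 (pos 4,5,6,7): XOR of data positions = 1⊕0⊕1 = 0
Codeword: 0100101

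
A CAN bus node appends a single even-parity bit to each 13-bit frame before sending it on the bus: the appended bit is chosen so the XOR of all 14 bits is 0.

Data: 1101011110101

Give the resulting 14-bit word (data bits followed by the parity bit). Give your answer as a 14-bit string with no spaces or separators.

XOR of the 13 data bits: 1⊕1⊕0⊕1⊕0⊕1⊕1⊕1⊕1⊕0⊕1⊕0⊕1 = 1
Parity bit = 1 (so all 14 bits XOR to 0).

11010111101011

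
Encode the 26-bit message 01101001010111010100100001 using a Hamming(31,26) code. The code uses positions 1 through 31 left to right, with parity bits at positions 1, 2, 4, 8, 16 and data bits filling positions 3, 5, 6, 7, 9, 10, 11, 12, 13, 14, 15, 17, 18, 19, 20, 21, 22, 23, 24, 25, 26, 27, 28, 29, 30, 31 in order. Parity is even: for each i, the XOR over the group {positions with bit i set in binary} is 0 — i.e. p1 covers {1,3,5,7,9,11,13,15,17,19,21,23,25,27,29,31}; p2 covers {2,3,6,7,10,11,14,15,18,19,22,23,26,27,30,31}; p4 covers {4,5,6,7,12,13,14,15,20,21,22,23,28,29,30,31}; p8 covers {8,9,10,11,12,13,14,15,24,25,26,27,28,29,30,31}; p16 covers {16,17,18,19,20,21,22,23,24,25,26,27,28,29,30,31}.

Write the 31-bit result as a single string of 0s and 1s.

Place data at non-parity positions: p1 p2 0 p4 1 1 0 p8 1 0 0 1 0 1 0 p16 1 1 1 0 1 0 1 0 0 1 0 0 0 0 1
p1 (pos 1,3,5,7,9,11,13,15,17,19,21,23,25,27,29,31): XOR of data positions = 0⊕1⊕0⊕1⊕0⊕0⊕0⊕1⊕1⊕1⊕1⊕0⊕0⊕0⊕1 = 1
p2 (pos 2,3,6,7,10,11,14,15,18,19,22,23,26,27,30,31): XOR of data positions = 0⊕1⊕0⊕0⊕0⊕1⊕0⊕1⊕1⊕0⊕1⊕1⊕0⊕0⊕1 = 1
p4 (pos 4,5,6,7,12,13,14,15,20,21,22,23,28,29,30,31): XOR of data positions = 1⊕1⊕0⊕1⊕0⊕1⊕0⊕0⊕1⊕0⊕1⊕0⊕0⊕0⊕1 = 1
p8 (pos 8,9,10,11,12,13,14,15,24,25,26,27,28,29,30,31): XOR of data positions = 1⊕0⊕0⊕1⊕0⊕1⊕0⊕0⊕0⊕1⊕0⊕0⊕0⊕0⊕1 = 1
p16 (pos 16,17,18,19,20,21,22,23,24,25,26,27,28,29,30,31): XOR of data positions = 1⊕1⊕1⊕0⊕1⊕0⊕1⊕0⊕0⊕1⊕0⊕0⊕0⊕0⊕1 = 1
Codeword: 1101110110010101111010100100001

1101110110010101111010100100001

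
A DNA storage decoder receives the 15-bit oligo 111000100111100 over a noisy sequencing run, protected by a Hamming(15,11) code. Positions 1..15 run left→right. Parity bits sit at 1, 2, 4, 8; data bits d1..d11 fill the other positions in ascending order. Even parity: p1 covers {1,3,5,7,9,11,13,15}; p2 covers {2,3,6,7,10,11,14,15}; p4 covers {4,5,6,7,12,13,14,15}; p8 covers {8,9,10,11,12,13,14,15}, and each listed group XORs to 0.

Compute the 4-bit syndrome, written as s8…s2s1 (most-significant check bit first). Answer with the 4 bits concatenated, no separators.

0111

s1 (pos 1,3,5,7,9,11,13,15): 1⊕1⊕0⊕1⊕0⊕1⊕1⊕0 = 1
s2 (pos 2,3,6,7,10,11,14,15): 1⊕1⊕0⊕1⊕1⊕1⊕0⊕0 = 1
s4 (pos 4,5,6,7,12,13,14,15): 0⊕0⊕0⊕1⊕1⊕1⊕0⊕0 = 1
s8 (pos 8,9,10,11,12,13,14,15): 0⊕0⊕1⊕1⊕1⊕1⊕0⊕0 = 0
Syndrome s8…s1 = 0111 → error at position 7.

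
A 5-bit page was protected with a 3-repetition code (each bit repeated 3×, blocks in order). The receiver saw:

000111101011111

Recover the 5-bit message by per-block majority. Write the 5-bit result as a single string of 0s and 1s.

01111

Block 1 (000): 0 ones → 0
Block 2 (111): 3 ones → 1
Block 3 (101): 2 ones → 1
Block 4 (011): 2 ones → 1
Block 5 (111): 3 ones → 1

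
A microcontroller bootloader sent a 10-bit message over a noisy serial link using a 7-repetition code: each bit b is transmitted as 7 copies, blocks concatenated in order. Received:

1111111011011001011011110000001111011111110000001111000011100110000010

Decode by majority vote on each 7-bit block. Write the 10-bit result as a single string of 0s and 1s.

1110110010

Block 1 (1111111): 7 ones → 1
Block 2 (0110110): 4 ones → 1
Block 3 (0101101): 4 ones → 1
Block 4 (1110000): 3 ones → 0
Block 5 (0011110): 4 ones → 1
Block 6 (1111111): 7 ones → 1
Block 7 (0000001): 1 one → 0
Block 8 (1110000): 3 ones → 0
Block 9 (1110011): 5 ones → 1
Block 10 (0000010): 1 one → 0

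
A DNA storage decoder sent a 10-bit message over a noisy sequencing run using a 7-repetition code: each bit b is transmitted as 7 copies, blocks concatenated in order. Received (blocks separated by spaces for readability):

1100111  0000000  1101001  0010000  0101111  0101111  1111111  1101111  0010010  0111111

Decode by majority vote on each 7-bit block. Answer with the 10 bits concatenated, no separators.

1010111101

Block 1 (1100111): 5 ones → 1
Block 2 (0000000): 0 ones → 0
Block 3 (1101001): 4 ones → 1
Block 4 (0010000): 1 one → 0
Block 5 (0101111): 5 ones → 1
Block 6 (0101111): 5 ones → 1
Block 7 (1111111): 7 ones → 1
Block 8 (1101111): 6 ones → 1
Block 9 (0010010): 2 ones → 0
Block 10 (0111111): 6 ones → 1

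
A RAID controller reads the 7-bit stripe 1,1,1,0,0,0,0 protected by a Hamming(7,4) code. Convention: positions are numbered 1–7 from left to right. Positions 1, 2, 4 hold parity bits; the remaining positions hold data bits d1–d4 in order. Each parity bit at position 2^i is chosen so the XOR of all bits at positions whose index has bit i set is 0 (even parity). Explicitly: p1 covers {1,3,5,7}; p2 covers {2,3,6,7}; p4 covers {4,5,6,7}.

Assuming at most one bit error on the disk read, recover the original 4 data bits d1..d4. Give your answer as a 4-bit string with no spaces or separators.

1000

s1 (pos 1,3,5,7): 1⊕1⊕0⊕0 = 0
s2 (pos 2,3,6,7): 1⊕1⊕0⊕0 = 0
s4 (pos 4,5,6,7): 0⊕0⊕0⊕0 = 0
Syndrome s4…s1 = 000 → no error.
Read data bits from positions 3,5,6,7: 1000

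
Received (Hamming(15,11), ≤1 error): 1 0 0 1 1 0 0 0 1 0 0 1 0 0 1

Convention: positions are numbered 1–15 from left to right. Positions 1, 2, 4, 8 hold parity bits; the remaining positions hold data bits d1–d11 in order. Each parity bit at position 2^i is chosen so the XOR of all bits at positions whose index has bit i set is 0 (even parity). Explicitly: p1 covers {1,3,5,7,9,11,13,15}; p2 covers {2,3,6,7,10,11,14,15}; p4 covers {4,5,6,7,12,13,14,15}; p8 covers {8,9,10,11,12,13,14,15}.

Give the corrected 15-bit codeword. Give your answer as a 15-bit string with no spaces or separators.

100110001101001

s1 (pos 1,3,5,7,9,11,13,15): 1⊕0⊕1⊕0⊕1⊕0⊕0⊕1 = 0
s2 (pos 2,3,6,7,10,11,14,15): 0⊕0⊕0⊕0⊕0⊕0⊕0⊕1 = 1
s4 (pos 4,5,6,7,12,13,14,15): 1⊕1⊕0⊕0⊕1⊕0⊕0⊕1 = 0
s8 (pos 8,9,10,11,12,13,14,15): 0⊕1⊕0⊕0⊕1⊕0⊕0⊕1 = 1
Syndrome s8…s1 = 1010 → error at position 10.
Flip position 10: 100110001001001 → 100110001101001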